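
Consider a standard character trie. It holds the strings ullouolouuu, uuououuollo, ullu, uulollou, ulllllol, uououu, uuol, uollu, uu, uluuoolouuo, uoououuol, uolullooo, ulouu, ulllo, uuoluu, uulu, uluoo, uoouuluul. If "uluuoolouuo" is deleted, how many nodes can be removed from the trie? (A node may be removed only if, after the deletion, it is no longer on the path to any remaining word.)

A node on "uluuoolouuo"'s path can go only if nothing else ends at it or branches off below it.
The suffix "uoolouuo" (8 nodes) is used only by "uluuoolouuo"; the node for "ulu" still has the child "o", so pruning stops there.
Nodes removed: 8

8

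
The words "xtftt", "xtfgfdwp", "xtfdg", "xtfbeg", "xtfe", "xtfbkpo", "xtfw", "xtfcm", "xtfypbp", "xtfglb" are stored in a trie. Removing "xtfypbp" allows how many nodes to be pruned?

Walk "xtfypbp" from the leaf back toward the root, removing each node that no remaining word uses.
The suffix "ypbp" (4 nodes) is used only by "xtfypbp"; the node for "xtf" still has the child "t", so pruning stops there.
Nodes removed: 4

4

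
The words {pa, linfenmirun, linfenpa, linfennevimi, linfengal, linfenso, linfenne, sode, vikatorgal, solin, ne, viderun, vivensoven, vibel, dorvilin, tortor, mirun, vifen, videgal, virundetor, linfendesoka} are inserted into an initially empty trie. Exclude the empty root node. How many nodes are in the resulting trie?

For each word, the new-node count is its length minus the longest prefix already in the trie:
  "pa" → 2 new (p, a)
  "linfenmirun" → 11 new (l, i, n, f, e, n, m, i, r, u, n)
  "linfenpa" → prefix "linfen" already present; 2 new (p, a)
  "linfennevimi" → prefix "linfen" already present; 6 new (n, e, v, i, m, i)
  "linfengal" → prefix "linfen" already present; 3 new (g, a, l)
  "linfenso" → prefix "linfen" already present; 2 new (s, o)
  "linfenne" → prefix "linfenne" already present; 0 new (none)
  "sode" → 4 new (s, o, d, e)
  "vikatorgal" → 10 new (v, i, k, a, t, o, r, g, a, l)
  "solin" → prefix "so" already present; 3 new (l, i, n)
  "ne" → 2 new (n, e)
  "viderun" → prefix "vi" already present; 5 new (d, e, r, u, n)
  "vivensoven" → prefix "vi" already present; 8 new (v, e, n, s, o, v, e, n)
  "vibel" → prefix "vi" already present; 3 new (b, e, l)
  "dorvilin" → 8 new (d, o, r, v, i, l, i, n)
  "tortor" → 6 new (t, o, r, t, o, r)
  "mirun" → 5 new (m, i, r, u, n)
  "vifen" → prefix "vi" already present; 3 new (f, e, n)
  "videgal" → prefix "vide" already present; 3 new (g, a, l)
  "virundetor" → prefix "vi" already present; 8 new (r, u, n, d, e, t, o, r)
  "linfendesoka" → prefix "linfen" already present; 6 new (d, e, s, o, k, a)
Total nodes = 2 + 11 + 2 + 6 + 3 + 2 + 0 + 4 + 10 + 3 + 2 + 5 + 8 + 3 + 8 + 6 + 5 + 3 + 3 + 8 + 6 = 100

100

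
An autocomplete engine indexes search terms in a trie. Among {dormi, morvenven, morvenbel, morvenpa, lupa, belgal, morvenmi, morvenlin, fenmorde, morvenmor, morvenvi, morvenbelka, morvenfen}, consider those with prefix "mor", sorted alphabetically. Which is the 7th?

Words with prefix "mor", in lexicographic order: "morvenbel", "morvenbelka", "morvenfen", "morvenlin", "morvenmi", "morvenmor", "morvenpa", "morvenven", "morvenvi"
The 7th is morvenpa.

morvenpa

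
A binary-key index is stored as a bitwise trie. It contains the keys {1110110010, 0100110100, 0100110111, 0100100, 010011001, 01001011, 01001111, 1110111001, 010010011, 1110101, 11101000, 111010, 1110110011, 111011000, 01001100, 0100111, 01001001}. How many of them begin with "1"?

Walk to "1"; the words in its subtree are exactly those with that prefix.
Matches: "111010", "11101000", "1110101", "111011000", "1110110010", "1110110011", "1110111001"
Count: 7

7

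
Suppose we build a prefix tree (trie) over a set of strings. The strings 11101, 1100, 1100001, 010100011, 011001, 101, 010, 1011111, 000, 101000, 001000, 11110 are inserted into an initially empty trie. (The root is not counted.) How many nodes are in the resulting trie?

Trie structure (* marks end of a word):
(root)
├─ 0
│  ├─ 0
│  │  ├─ 0 *
│  │  └─ 1
│  │     └─ 0
│  │        └─ 0
│  │           └─ 0 *
│  └─ 1
│     ├─ 0 *
│     │  └─ 1
│     │     └─ 0
│     │        └─ 0
│     │           └─ 0
│     │              └─ 1
│     │                 └─ 1 *
│     └─ 1
│        └─ 0
│           └─ 0
│              └─ 1 *
└─ 1
   ├─ 0
   │  └─ 1 *
   │     ├─ 0
   │     │  └─ 0
   │     │     └─ 0 *
   │     └─ 1
   │        └─ 1
   │           └─ 1
   │              └─ 1 *
   └─ 1
      ├─ 0
      │  └─ 0 *
      │     └─ 0
      │        └─ 0
      │           └─ 1 *
      └─ 1
         ├─ 0
         │  └─ 1 *
         └─ 1
            └─ 0 *
Counting every labelled node above: 40.

40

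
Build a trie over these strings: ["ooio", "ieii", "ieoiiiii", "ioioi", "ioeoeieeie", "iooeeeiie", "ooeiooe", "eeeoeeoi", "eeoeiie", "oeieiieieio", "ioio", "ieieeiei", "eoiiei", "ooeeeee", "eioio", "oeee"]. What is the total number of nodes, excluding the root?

Count nodes per top-level branch (shared prefixes stored once):
  'e'-branch (eeeoeeoi, eeoeiie, eioio, eoiiei): 22 nodes
  'i'-branch (ieieeiei, ieii, ieoiiiii, ioeoeieeie, ioio, ioioi, iooeeeiie): 34 nodes
  'o'-branch (oeee, oeieiieieio, ooeeeee, ooeiooe, ooio): 25 nodes
Sum: 81

81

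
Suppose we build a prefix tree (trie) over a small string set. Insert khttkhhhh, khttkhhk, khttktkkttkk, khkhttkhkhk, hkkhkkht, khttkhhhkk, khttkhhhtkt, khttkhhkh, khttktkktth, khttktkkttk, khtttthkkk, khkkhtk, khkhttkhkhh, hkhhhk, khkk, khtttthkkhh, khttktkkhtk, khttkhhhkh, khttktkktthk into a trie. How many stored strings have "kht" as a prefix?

Filter for entries beginning with "kht":
Matches: "khttkhhhh", "khttkhhhkh", "khttkhhhkk", "khttkhhhtkt", "khttkhhk", "khttkhhkh", "khttktkkhtk", "khttktkktth", "khttktkktthk", "khttktkkttk", "khttktkkttkk", "khtttthkkhh", "khtttthkkk"
Count: 13

13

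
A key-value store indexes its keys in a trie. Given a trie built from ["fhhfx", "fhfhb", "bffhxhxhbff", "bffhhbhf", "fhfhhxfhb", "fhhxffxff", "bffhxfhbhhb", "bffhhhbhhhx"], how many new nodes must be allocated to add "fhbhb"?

Walking "fhbhb" from the root, the first 2 characters ("fh") follow existing edges; "b" is the first miss.
So 5 − 2 = 3 new nodes.

3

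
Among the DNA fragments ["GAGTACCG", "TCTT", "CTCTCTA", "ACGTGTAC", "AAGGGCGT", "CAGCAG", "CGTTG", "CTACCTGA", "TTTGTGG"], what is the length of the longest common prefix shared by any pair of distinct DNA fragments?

The deepest shared node is where two words last agree before diverging.
"CTACCTGA" and "CTCTCTA" agree on "CT" (2 characters) before diverging; nothing deeper is shared.
Longest shared-prefix length: 2

2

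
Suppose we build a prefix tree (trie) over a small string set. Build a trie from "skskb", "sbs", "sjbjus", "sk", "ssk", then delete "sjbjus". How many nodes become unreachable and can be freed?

After clearing the end-marker at "sjbjus", prune upward until reaching a node still needed by another word.
The suffix "jbjus" (5 nodes) is used only by "sjbjus"; the node for "s" still has the child "k", so pruning stops there.
Nodes removed: 5

5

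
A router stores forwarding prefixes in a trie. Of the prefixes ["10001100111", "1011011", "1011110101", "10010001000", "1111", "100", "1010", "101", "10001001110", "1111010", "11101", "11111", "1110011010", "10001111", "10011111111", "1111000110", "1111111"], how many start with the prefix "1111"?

5

Filter for entries beginning with "1111":
Words under "1111": 1111, 1111000110, 1111010, 11111, 1111111
Count: 5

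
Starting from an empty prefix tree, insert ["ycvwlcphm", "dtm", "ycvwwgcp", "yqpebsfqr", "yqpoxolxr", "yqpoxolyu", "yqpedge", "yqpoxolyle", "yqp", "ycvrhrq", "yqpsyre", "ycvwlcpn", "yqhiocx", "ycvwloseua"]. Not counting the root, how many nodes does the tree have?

56

Trace insertions, counting only characters that open a new branch:
  "ycvwlcphm" → 9 new (y, c, v, w, l, c, p, h, m)
  "dtm" → 3 new (d, t, m)
  "ycvwwgcp" → prefix "ycvw" already present; 4 new (w, g, c, p)
  "yqpebsfqr" → prefix "y" already present; 8 new (q, p, e, b, s, f, q, r)
  "yqpoxolxr" → prefix "yqp" already present; 6 new (o, x, o, l, x, r)
  "yqpoxolyu" → prefix "yqpoxol" already present; 2 new (y, u)
  "yqpedge" → prefix "yqpe" already present; 3 new (d, g, e)
  "yqpoxolyle" → prefix "yqpoxoly" already present; 2 new (l, e)
  "yqp" → prefix "yqp" already present; 0 new (none)
  "ycvrhrq" → prefix "ycv" already present; 4 new (r, h, r, q)
  "yqpsyre" → prefix "yqp" already present; 4 new (s, y, r, e)
  "ycvwlcpn" → prefix "ycvwlcp" already present; 1 new (n)
  "yqhiocx" → prefix "yq" already present; 5 new (h, i, o, c, x)
  "ycvwloseua" → prefix "ycvwl" already present; 5 new (o, s, e, u, a)
Total nodes = 9 + 3 + 4 + 8 + 6 + 2 + 3 + 2 + 0 + 4 + 4 + 1 + 5 + 5 = 56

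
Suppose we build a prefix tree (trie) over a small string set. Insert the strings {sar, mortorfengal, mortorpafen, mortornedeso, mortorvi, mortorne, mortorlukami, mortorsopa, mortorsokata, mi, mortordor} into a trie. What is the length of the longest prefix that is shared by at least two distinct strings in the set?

8

Look for the deepest trie node that still has at least two words in its subtree.
e.g. "mortorne" and "mortornedeso" share the prefix "mortorne" of length 8; no pair shares a longer one.
Longest shared-prefix length: 8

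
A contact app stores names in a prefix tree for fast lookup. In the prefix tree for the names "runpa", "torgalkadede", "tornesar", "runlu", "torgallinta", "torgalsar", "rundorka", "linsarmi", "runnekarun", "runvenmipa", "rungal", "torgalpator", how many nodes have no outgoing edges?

12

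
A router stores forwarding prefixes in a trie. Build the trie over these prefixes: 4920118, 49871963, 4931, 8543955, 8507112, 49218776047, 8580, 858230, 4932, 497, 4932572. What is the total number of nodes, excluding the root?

Count nodes per top-level branch (shared prefixes stored once):
  '4'-branch (4920118, 49218776047, 4931, 4932, 4932572, 497, 49871963): 28 nodes
  '8'-branch (8507112, 8543955, 8580, 858230): 17 nodes
Sum: 45

45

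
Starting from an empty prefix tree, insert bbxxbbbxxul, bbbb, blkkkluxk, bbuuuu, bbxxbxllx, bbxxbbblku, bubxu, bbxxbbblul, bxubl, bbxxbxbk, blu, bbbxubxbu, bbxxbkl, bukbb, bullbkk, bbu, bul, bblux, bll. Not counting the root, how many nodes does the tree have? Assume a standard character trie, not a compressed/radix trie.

Insert word by word; a character creates a node only if that edge doesn't already exist:
  "bbxxbbbxxul" → 11 new (b, b, x, x, b, b, b, x, x, u, l)
  "bbbb" → prefix "bb" already present; 2 new (b, b)
  "blkkkluxk" → prefix "b" already present; 8 new (l, k, k, k, l, u, x, k)
  "bbuuuu" → prefix "bb" already present; 4 new (u, u, u, u)
  "bbxxbxllx" → prefix "bbxxb" already present; 4 new (x, l, l, x)
  "bbxxbbblku" → prefix "bbxxbbb" already present; 3 new (l, k, u)
  "bubxu" → prefix "b" already present; 4 new (u, b, x, u)
  "bbxxbbblul" → prefix "bbxxbbbl" already present; 2 new (u, l)
  "bxubl" → prefix "b" already present; 4 new (x, u, b, l)
  "bbxxbxbk" → prefix "bbxxbx" already present; 2 new (b, k)
  "blu" → prefix "bl" already present; 1 new (u)
  "bbbxubxbu" → prefix "bbb" already present; 6 new (x, u, b, x, b, u)
  "bbxxbkl" → prefix "bbxxb" already present; 2 new (k, l)
  "bukbb" → prefix "bu" already present; 3 new (k, b, b)
  "bullbkk" → prefix "bu" already present; 5 new (l, l, b, k, k)
  "bbu" → prefix "bbu" already present; 0 new (none)
  "bul" → prefix "bul" already present; 0 new (none)
  "bblux" → prefix "bb" already present; 3 new (l, u, x)
  "bll" → prefix "bl" already present; 1 new (l)
Total nodes = 11 + 2 + 8 + 4 + 4 + 3 + 4 + 2 + 4 + 2 + 1 + 6 + 2 + 3 + 5 + 0 + 0 + 3 + 1 = 65

65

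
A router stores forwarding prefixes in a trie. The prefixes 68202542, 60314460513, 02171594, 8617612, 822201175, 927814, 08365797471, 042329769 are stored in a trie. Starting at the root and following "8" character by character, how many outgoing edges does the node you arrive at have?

2

Walk "8" from the root, arriving at one node.
Distinct next characters after "8": 2, 6.
That node has 2 child edges.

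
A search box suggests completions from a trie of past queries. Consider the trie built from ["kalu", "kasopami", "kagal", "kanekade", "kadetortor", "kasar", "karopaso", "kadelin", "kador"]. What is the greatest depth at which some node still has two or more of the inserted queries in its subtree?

Equivalently: take the maximum, over all pairs, of their longest common prefix length.
e.g. "kadelin" and "kadetortor" share the prefix "kade" of length 4; no pair shares a longer one.
Longest shared-prefix length: 4

4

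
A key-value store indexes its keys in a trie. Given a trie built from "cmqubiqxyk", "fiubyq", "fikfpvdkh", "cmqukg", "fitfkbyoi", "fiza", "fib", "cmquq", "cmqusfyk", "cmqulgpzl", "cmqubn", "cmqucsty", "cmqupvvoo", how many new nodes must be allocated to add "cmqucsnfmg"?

The longest prefix of "cmqucsnfmg" already in the trie is "cmqucs" (length 6).
Each of the 4 remaining characters creates one node.

4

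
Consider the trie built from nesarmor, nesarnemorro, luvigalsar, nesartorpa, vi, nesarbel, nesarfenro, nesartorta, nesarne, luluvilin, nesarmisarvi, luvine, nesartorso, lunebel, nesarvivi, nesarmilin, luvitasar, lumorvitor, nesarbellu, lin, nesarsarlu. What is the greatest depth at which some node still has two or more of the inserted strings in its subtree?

8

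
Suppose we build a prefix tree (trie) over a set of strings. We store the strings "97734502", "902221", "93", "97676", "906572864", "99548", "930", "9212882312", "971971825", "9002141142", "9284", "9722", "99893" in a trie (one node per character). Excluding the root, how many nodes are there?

60

Insert word by word; a character creates a node only if that edge doesn't already exist:
  "97734502" → 8 new (9, 7, 7, 3, 4, 5, 0, 2)
  "902221" → prefix "9" already present; 5 new (0, 2, 2, 2, 1)
  "93" → prefix "9" already present; 1 new (3)
  "97676" → prefix "97" already present; 3 new (6, 7, 6)
  "906572864" → prefix "90" already present; 7 new (6, 5, 7, 2, 8, 6, 4)
  "99548" → prefix "9" already present; 4 new (9, 5, 4, 8)
  "930" → prefix "93" already present; 1 new (0)
  "9212882312" → prefix "9" already present; 9 new (2, 1, 2, 8, 8, 2, 3, 1, 2)
  "971971825" → prefix "97" already present; 7 new (1, 9, 7, 1, 8, 2, 5)
  "9002141142" → prefix "90" already present; 8 new (0, 2, 1, 4, 1, 1, 4, 2)
  "9284" → prefix "92" already present; 2 new (8, 4)
  "9722" → prefix "97" already present; 2 new (2, 2)
  "99893" → prefix "99" already present; 3 new (8, 9, 3)
Total nodes = 8 + 5 + 1 + 3 + 7 + 4 + 1 + 9 + 7 + 8 + 2 + 2 + 3 = 60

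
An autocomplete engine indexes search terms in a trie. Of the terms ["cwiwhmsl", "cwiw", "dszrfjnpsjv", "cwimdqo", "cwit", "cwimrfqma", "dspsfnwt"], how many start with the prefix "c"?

5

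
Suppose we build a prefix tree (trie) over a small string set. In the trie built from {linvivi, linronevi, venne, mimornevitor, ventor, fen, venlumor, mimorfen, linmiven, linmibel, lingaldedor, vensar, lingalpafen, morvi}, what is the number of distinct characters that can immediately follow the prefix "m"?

2

Walk "m" from the root, arriving at one node.
Distinct next characters after "m": i, o.
That node has 2 child edges.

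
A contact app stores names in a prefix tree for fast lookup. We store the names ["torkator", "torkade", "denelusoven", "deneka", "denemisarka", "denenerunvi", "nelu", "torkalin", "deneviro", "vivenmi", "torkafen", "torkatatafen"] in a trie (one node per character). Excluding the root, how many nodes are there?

64

Trace insertions, counting only characters that open a new branch:
  "torkator" → 8 new (t, o, r, k, a, t, o, r)
  "torkade" → prefix "torka" already present; 2 new (d, e)
  "denelusoven" → 11 new (d, e, n, e, l, u, s, o, v, e, n)
  "deneka" → prefix "dene" already present; 2 new (k, a)
  "denemisarka" → prefix "dene" already present; 7 new (m, i, s, a, r, k, a)
  "denenerunvi" → prefix "dene" already present; 7 new (n, e, r, u, n, v, i)
  "nelu" → 4 new (n, e, l, u)
  "torkalin" → prefix "torka" already present; 3 new (l, i, n)
  "deneviro" → prefix "dene" already present; 4 new (v, i, r, o)
  "vivenmi" → 7 new (v, i, v, e, n, m, i)
  "torkafen" → prefix "torka" already present; 3 new (f, e, n)
  "torkatatafen" → prefix "torkat" already present; 6 new (a, t, a, f, e, n)
Total nodes = 8 + 2 + 11 + 2 + 7 + 7 + 4 + 3 + 4 + 7 + 3 + 6 = 64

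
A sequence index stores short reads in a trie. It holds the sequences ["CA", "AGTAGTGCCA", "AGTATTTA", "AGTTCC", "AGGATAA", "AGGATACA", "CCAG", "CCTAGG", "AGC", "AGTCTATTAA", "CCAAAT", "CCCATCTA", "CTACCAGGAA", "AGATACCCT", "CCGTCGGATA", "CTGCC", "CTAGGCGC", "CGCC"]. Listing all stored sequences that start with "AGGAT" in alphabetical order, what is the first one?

AGGATAA

Filter for "AGGAT…" and sort: "AGGATAA", "AGGATACA"
Position 1: AGGATAA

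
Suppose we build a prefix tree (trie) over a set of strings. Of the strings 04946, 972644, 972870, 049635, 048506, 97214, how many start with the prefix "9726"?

1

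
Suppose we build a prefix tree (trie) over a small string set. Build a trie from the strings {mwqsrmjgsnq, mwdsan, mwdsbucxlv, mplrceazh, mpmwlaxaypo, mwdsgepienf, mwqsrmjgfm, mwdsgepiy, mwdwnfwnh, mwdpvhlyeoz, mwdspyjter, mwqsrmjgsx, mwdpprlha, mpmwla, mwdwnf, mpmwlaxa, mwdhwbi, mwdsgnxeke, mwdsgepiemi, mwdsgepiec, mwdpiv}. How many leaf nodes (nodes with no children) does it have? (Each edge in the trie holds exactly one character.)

Leaves are exactly the stored words that no other stored word extends.
Those words: "mplrceazh", "mpmwlaxaypo", "mwdhwbi", "mwdpiv", "mwdpprlha", "mwdpvhlyeoz", "mwdsan", "mwdsbucxlv", "mwdsgepiec", "mwdsgepiemi", "mwdsgepienf", "mwdsgepiy", "mwdsgnxeke", "mwdspyjter", "mwdwnfwnh", "mwqsrmjgfm", "mwqsrmjgsnq", "mwqsrmjgsx"
Leaf count: 18

18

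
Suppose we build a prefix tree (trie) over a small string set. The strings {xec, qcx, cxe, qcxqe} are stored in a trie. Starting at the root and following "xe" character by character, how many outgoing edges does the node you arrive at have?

Walk "xe" from the root, arriving at one node.
Characters that immediately follow "xe" among the stored strings: {c}.
That node has 1 child edge.

1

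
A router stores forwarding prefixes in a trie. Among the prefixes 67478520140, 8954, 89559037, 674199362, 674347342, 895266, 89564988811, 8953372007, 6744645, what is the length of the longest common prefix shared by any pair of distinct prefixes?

3

The deepest shared node is where two words last agree before diverging.
e.g. "674199362" and "674347342" share the prefix "674" of length 3; no pair shares a longer one.
Longest shared-prefix length: 3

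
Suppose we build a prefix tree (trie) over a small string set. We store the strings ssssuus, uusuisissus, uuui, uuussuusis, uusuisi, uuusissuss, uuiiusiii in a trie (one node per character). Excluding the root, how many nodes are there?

Trie structure (* marks end of a word):
(root)
├─ s
│  └─ s
│     └─ s
│        └─ s
│           └─ u
│              └─ u
│                 └─ s *
└─ u
   └─ u
      ├─ i
      │  └─ i
      │     └─ u
      │        └─ s
      │           └─ i
      │              └─ i
      │                 └─ i *
      ├─ s
      │  └─ u
      │     └─ i
      │        └─ s
      │           └─ i *
      │              └─ s
      │                 └─ s
      │                    └─ u
      │                       └─ s *
      └─ u
         ├─ i *
         └─ s
            ├─ i
            │  └─ s
            │     └─ s
            │        └─ u
            │           └─ s
            │              └─ s *
            └─ s
               └─ u
                  └─ u
                     └─ s
                        └─ i
                           └─ s *
Counting every labelled node above: 40.

40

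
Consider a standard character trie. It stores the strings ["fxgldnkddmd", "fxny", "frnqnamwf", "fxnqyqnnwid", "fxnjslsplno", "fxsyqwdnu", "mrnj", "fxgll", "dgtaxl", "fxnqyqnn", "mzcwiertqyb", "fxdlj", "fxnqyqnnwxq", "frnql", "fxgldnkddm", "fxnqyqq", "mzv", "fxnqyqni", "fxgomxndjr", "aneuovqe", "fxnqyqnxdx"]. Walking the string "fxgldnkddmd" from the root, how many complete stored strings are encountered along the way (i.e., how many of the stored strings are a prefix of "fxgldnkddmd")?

2

Walk "fxgldnkddmd" from the root; an end-of-word marker is hit whenever a stored word is a prefix of "fxgldnkddmd".
Prefixes of the query that are stored words: "fxgldnkddm", "fxgldnkddmd"
Count: 2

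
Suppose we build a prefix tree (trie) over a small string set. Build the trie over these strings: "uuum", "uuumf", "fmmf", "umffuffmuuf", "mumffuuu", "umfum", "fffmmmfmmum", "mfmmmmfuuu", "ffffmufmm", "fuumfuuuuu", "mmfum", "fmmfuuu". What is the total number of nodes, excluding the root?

70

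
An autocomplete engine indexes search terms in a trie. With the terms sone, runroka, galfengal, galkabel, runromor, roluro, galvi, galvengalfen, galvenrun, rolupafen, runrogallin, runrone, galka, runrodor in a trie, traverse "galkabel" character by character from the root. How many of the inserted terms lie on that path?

2

Check each prefix of "galkabel" against the stored set — each match is an end-marker on the path.
Prefixes of the query that are stored words: "galka", "galkabel"
Count: 2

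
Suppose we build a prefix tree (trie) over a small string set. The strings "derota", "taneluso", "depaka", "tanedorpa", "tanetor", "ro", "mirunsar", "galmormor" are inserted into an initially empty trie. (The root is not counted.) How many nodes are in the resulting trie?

Trace insertions, counting only characters that open a new branch:
  "derota" → 6 new (d, e, r, o, t, a)
  "taneluso" → 8 new (t, a, n, e, l, u, s, o)
  "depaka" → prefix "de" already present; 4 new (p, a, k, a)
  "tanedorpa" → prefix "tane" already present; 5 new (d, o, r, p, a)
  "tanetor" → prefix "tane" already present; 3 new (t, o, r)
  "ro" → 2 new (r, o)
  "mirunsar" → 8 new (m, i, r, u, n, s, a, r)
  "galmormor" → 9 new (g, a, l, m, o, r, m, o, r)
Total nodes = 6 + 8 + 4 + 5 + 3 + 2 + 8 + 9 = 45

45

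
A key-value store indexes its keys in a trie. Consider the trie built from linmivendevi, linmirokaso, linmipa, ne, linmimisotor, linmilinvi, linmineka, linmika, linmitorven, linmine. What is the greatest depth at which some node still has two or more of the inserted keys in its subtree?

The deepest shared node is where two words last agree before diverging.
e.g. "linmine" and "linmineka" share the prefix "linmine" of length 7; no pair shares a longer one.
Longest shared-prefix length: 7

7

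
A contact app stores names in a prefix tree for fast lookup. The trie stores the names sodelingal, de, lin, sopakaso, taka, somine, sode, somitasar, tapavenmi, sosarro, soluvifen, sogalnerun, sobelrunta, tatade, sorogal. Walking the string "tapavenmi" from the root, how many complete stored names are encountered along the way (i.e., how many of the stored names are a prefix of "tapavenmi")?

Check each prefix of "tapavenmi" against the stored set — each match is an end-marker on the path.
Prefixes of the query that are stored words: "tapavenmi"
Count: 1

1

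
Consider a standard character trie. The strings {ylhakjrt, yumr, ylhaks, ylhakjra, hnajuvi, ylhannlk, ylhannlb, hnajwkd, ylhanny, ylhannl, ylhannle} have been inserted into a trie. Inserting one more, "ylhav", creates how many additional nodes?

Walking "ylhav" from the root, the first 4 characters ("ylha") follow existing edges; "v" is the first miss.
New nodes needed: |"ylhav"| − 4 = 5 − 4 = 1.

1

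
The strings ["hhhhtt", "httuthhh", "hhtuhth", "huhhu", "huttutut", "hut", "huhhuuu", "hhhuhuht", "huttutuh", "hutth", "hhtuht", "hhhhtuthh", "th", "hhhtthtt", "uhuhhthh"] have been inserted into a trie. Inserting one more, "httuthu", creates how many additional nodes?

1

The longest prefix of "httuthu" already in the trie is "httuth" (length 6).
Each of the 1 remaining characters creates one node.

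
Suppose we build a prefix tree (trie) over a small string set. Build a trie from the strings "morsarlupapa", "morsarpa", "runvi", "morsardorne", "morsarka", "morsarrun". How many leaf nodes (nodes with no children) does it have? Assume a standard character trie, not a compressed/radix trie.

6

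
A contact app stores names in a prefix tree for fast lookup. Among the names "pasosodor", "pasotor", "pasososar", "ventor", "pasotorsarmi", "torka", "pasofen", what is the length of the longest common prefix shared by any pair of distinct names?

7

Look for the deepest trie node that still has at least two words in its subtree.
e.g. "pasotor" and "pasotorsarmi" share the prefix "pasotor" of length 7; no pair shares a longer one.
Longest shared-prefix length: 7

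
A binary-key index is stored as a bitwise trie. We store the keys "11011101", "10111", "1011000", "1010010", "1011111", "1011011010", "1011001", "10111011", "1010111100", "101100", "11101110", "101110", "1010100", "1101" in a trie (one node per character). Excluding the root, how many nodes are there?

44

Trace insertions, counting only characters that open a new branch:
  "11011101" → 8 new (1, 1, 0, 1, 1, 1, 0, 1)
  "10111" → prefix "1" already present; 4 new (0, 1, 1, 1)
  "1011000" → prefix "1011" already present; 3 new (0, 0, 0)
  "1010010" → prefix "101" already present; 4 new (0, 0, 1, 0)
  "1011111" → prefix "10111" already present; 2 new (1, 1)
  "1011011010" → prefix "10110" already present; 5 new (1, 1, 0, 1, 0)
  "1011001" → prefix "101100" already present; 1 new (1)
  "10111011" → prefix "10111" already present; 3 new (0, 1, 1)
  "1010111100" → prefix "1010" already present; 6 new (1, 1, 1, 1, 0, 0)
  "101100" → prefix "101100" already present; 0 new (none)
  "11101110" → prefix "11" already present; 6 new (1, 0, 1, 1, 1, 0)
  "101110" → prefix "101110" already present; 0 new (none)
  "1010100" → prefix "10101" already present; 2 new (0, 0)
  "1101" → prefix "1101" already present; 0 new (none)
Total nodes = 8 + 4 + 3 + 4 + 2 + 5 + 1 + 3 + 6 + 0 + 6 + 0 + 2 + 0 = 44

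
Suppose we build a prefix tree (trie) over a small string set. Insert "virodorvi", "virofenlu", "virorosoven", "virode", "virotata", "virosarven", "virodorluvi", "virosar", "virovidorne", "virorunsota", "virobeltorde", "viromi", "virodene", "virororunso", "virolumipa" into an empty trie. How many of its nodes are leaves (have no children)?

A leaf is a node with no children — equivalently, the end of a word that is not a proper prefix of any other stored word.
Those words: "virobeltorde", "virodene", "virodorluvi", "virodorvi", "virofenlu", "virolumipa", "viromi", "virororunso", "virorosoven", "virorunsota", "virosarven", "virotata", "virovidorne"
Leaf count: 13

13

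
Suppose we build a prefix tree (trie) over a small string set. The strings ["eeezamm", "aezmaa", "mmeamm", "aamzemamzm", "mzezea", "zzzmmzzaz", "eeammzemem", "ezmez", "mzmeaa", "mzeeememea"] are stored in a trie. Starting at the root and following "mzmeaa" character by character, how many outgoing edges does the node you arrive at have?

Walk "mzmeaa" from the root, arriving at one node.
No stored string extends past "mzmeaa".
That node has 0 child edges.

0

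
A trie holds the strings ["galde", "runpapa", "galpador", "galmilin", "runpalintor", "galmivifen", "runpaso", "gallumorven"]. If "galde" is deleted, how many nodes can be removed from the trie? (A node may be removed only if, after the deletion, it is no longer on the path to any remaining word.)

A node on "galde"'s path can go only if nothing else ends at it or branches off below it.
The suffix "de" (2 nodes) is used only by "galde"; the node for "gal" still has the child "p", so pruning stops there.
Nodes removed: 2

2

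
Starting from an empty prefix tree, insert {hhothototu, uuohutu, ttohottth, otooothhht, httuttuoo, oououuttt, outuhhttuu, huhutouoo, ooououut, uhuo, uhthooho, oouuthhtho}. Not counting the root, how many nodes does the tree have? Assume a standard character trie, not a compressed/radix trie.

91

Trace insertions, counting only characters that open a new branch:
  "hhothototu" → 10 new (h, h, o, t, h, o, t, o, t, u)
  "uuohutu" → 7 new (u, u, o, h, u, t, u)
  "ttohottth" → 9 new (t, t, o, h, o, t, t, t, h)
  "otooothhht" → 10 new (o, t, o, o, o, t, h, h, h, t)
  "httuttuoo" → prefix "h" already present; 8 new (t, t, u, t, t, u, o, o)
  "oououuttt" → prefix "o" already present; 8 new (o, u, o, u, u, t, t, t)
  "outuhhttuu" → prefix "o" already present; 9 new (u, t, u, h, h, t, t, u, u)
  "huhutouoo" → prefix "h" already present; 8 new (u, h, u, t, o, u, o, o)
  "ooououut" → prefix "oo" already present; 6 new (o, u, o, u, u, t)
  "uhuo" → prefix "u" already present; 3 new (h, u, o)
  "uhthooho" → prefix "uh" already present; 6 new (t, h, o, o, h, o)
  "oouuthhtho" → prefix "oou" already present; 7 new (u, t, h, h, t, h, o)
Total nodes = 10 + 7 + 9 + 10 + 8 + 8 + 9 + 8 + 6 + 3 + 6 + 7 = 91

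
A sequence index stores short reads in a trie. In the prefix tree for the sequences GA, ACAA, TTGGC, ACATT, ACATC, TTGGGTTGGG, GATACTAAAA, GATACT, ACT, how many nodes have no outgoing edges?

A leaf is a node with no children — equivalently, the end of a word that is not a proper prefix of any other stored word.
Those words: "ACAA", "ACATC", "ACATT", "ACT", "GATACTAAAA", "TTGGC", "TTGGGTTGGG"
Leaf count: 7

7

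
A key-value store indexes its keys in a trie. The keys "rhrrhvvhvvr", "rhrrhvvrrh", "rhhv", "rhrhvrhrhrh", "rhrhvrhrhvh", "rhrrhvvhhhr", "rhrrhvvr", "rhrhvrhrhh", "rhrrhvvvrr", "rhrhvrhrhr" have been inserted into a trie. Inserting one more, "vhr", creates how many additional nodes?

3

No existing word starts with "v", so every character of "vhr" needs a new node.
3 − 0 = 3 new nodes.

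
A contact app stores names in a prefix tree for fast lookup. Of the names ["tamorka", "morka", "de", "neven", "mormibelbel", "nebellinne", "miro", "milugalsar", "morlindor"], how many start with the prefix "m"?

5

Traverse to the node for "m", then collect every word in that subtree.
Matches: "milugalsar", "miro", "morka", "morlindor", "mormibelbel"
Count: 5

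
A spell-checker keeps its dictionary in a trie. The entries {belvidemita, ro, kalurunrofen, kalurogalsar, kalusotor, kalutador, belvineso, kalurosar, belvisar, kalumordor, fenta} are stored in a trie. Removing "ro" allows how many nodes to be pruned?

2

A node on "ro"'s path can go only if nothing else ends at it or branches off below it.
No other word shares any prefix with "ro", so all 2 of its nodes go.
Nodes removed: 2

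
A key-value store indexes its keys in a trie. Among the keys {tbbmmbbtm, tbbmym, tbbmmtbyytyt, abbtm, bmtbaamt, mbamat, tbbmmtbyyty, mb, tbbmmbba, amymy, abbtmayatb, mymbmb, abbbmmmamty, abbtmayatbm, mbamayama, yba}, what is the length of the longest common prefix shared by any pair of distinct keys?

11

Equivalently: take the maximum, over all pairs, of their longest common prefix length.
e.g. "tbbmmtbyyty" and "tbbmmtbyytyt" share the prefix "tbbmmtbyyty" of length 11; no pair shares a longer one.
Longest shared-prefix length: 11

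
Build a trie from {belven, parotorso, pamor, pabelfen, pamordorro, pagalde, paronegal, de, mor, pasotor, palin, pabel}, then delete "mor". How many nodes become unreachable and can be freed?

Walk "mor" from the leaf back toward the root, removing each node that no remaining word uses.
No other word shares any prefix with "mor", so all 3 of its nodes go.
Nodes removed: 3

3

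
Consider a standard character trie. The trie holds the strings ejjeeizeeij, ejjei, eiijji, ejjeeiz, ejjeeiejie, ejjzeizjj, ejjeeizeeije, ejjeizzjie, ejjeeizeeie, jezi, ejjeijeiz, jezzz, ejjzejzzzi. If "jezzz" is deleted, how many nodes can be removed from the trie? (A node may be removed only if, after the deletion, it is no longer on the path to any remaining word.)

2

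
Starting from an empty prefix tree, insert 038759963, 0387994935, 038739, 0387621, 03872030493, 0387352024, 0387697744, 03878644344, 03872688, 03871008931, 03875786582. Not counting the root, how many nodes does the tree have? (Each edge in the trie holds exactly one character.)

60

Trace insertions, counting only characters that open a new branch:
  "038759963" → 9 new (0, 3, 8, 7, 5, 9, 9, 6, 3)
  "0387994935" → prefix "0387" already present; 6 new (9, 9, 4, 9, 3, 5)
  "038739" → prefix "0387" already present; 2 new (3, 9)
  "0387621" → prefix "0387" already present; 3 new (6, 2, 1)
  "03872030493" → prefix "0387" already present; 7 new (2, 0, 3, 0, 4, 9, 3)
  "0387352024" → prefix "03873" already present; 5 new (5, 2, 0, 2, 4)
  "0387697744" → prefix "03876" already present; 5 new (9, 7, 7, 4, 4)
  "03878644344" → prefix "0387" already present; 7 new (8, 6, 4, 4, 3, 4, 4)
  "03872688" → prefix "03872" already present; 3 new (6, 8, 8)
  "03871008931" → prefix "0387" already present; 7 new (1, 0, 0, 8, 9, 3, 1)
  "03875786582" → prefix "03875" already present; 6 new (7, 8, 6, 5, 8, 2)
Total nodes = 9 + 6 + 2 + 3 + 7 + 5 + 5 + 7 + 3 + 7 + 6 = 60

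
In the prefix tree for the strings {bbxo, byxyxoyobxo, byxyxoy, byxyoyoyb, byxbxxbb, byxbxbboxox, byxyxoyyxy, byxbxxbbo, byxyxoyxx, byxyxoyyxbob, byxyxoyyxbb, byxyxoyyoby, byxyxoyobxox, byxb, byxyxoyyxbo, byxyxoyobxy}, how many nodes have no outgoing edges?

Leaves are exactly the stored words that no other stored word extends.
Those words: "bbxo", "byxbxbboxox", "byxbxxbbo", "byxyoyoyb", "byxyxoyobxox", "byxyxoyobxy", "byxyxoyxx", "byxyxoyyoby", "byxyxoyyxbb", "byxyxoyyxbob", "byxyxoyyxy"
Leaf count: 11

11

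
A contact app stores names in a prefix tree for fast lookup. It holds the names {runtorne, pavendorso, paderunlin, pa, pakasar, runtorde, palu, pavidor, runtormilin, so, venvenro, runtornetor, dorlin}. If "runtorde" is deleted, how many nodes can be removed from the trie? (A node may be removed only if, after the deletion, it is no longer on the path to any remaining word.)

After clearing the end-marker at "runtorde", prune upward until reaching a node still needed by another word.
The suffix "de" (2 nodes) is used only by "runtorde"; the node for "runtor" still has the child "n", so pruning stops there.
Nodes removed: 2

2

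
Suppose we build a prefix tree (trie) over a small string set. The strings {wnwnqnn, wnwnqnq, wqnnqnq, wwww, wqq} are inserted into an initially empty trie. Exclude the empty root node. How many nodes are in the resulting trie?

18

Trace insertions, counting only characters that open a new branch:
  "wnwnqnn" → 7 new (w, n, w, n, q, n, n)
  "wnwnqnq" → prefix "wnwnqn" already present; 1 new (q)
  "wqnnqnq" → prefix "w" already present; 6 new (q, n, n, q, n, q)
  "wwww" → prefix "w" already present; 3 new (w, w, w)
  "wqq" → prefix "wq" already present; 1 new (q)
Total nodes = 7 + 1 + 6 + 3 + 1 = 18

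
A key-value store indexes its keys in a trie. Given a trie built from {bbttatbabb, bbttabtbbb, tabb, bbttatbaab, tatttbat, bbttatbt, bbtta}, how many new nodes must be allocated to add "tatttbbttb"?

4

The longest prefix of "tatttbbttb" already in the trie is "tatttb" (length 6).
So 10 − 6 = 4 new nodes.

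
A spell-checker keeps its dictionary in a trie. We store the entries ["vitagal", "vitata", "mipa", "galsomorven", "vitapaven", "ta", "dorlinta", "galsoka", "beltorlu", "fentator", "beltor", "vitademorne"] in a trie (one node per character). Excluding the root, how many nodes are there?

64

Insert word by word; a character creates a node only if that edge doesn't already exist:
  "vitagal" → 7 new (v, i, t, a, g, a, l)
  "vitata" → prefix "vita" already present; 2 new (t, a)
  "mipa" → 4 new (m, i, p, a)
  "galsomorven" → 11 new (g, a, l, s, o, m, o, r, v, e, n)
  "vitapaven" → prefix "vita" already present; 5 new (p, a, v, e, n)
  "ta" → 2 new (t, a)
  "dorlinta" → 8 new (d, o, r, l, i, n, t, a)
  "galsoka" → prefix "galso" already present; 2 new (k, a)
  "beltorlu" → 8 new (b, e, l, t, o, r, l, u)
  "fentator" → 8 new (f, e, n, t, a, t, o, r)
  "beltor" → prefix "beltor" already present; 0 new (none)
  "vitademorne" → prefix "vita" already present; 7 new (d, e, m, o, r, n, e)
Total nodes = 7 + 2 + 4 + 11 + 5 + 2 + 8 + 2 + 8 + 8 + 0 + 7 = 64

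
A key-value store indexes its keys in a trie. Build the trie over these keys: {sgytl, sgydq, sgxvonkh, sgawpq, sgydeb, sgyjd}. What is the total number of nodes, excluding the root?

21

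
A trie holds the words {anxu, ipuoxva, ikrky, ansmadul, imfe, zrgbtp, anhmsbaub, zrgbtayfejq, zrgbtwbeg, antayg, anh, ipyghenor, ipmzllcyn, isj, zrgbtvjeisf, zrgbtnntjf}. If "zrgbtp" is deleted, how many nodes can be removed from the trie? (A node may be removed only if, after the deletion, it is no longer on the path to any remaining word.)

1

After clearing the end-marker at "zrgbtp", prune upward until reaching a node still needed by another word.
The suffix "p" (1 node) is used only by "zrgbtp"; the node for "zrgbt" still has the child "a", so pruning stops there.
Nodes removed: 1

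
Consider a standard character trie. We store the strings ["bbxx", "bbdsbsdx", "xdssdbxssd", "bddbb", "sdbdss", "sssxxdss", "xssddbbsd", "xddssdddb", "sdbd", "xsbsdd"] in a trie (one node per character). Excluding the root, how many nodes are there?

Trace insertions, counting only characters that open a new branch:
  "bbxx" → 4 new (b, b, x, x)
  "bbdsbsdx" → prefix "bb" already present; 6 new (d, s, b, s, d, x)
  "xdssdbxssd" → 10 new (x, d, s, s, d, b, x, s, s, d)
  "bddbb" → prefix "b" already present; 4 new (d, d, b, b)
  "sdbdss" → 6 new (s, d, b, d, s, s)
  "sssxxdss" → prefix "s" already present; 7 new (s, s, x, x, d, s, s)
  "xssddbbsd" → prefix "x" already present; 8 new (s, s, d, d, b, b, s, d)
  "xddssdddb" → prefix "xd" already present; 7 new (d, s, s, d, d, d, b)
  "sdbd" → prefix "sdbd" already present; 0 new (none)
  "xsbsdd" → prefix "xs" already present; 4 new (b, s, d, d)
Total nodes = 4 + 6 + 10 + 4 + 6 + 7 + 8 + 7 + 0 + 4 = 56

56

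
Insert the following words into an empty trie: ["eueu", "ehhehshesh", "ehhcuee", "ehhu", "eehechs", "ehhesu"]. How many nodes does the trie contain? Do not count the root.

26

Trie structure (* marks end of a word):
(root)
└─ e
   ├─ e
   │  └─ h
   │     └─ e
   │        └─ c
   │           └─ h
   │              └─ s *
   ├─ h
   │  └─ h
   │     ├─ c
   │     │  └─ u
   │     │     └─ e
   │     │        └─ e *
   │     ├─ e
   │     │  ├─ h
   │     │  │  └─ s
   │     │  │     └─ h
   │     │  │        └─ e
   │     │  │           └─ s
   │     │  │              └─ h *
   │     │  └─ s
   │     │     └─ u *
   │     └─ u *
   └─ u
      └─ e
         └─ u *
Counting every labelled node above: 26.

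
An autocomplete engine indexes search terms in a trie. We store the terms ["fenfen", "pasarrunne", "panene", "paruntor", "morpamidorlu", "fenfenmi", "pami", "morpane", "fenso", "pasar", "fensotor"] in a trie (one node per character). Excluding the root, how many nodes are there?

Count nodes per top-level branch (shared prefixes stored once):
  'f'-branch (fenfen, fenfenmi, fenso, fensotor): 13 nodes
  'm'-branch (morpamidorlu, morpane): 14 nodes
  'p'-branch (pami, panene, paruntor, pasar, pasarrunne): 22 nodes
Sum: 49

49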